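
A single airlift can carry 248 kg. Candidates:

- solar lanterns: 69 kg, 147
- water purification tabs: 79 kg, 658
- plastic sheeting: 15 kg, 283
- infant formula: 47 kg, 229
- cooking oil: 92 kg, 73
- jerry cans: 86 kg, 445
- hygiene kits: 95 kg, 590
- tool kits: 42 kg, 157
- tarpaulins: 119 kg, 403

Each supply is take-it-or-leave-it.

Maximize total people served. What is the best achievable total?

Best packing: water purification tabs + plastic sheeting + infant formula + hygiene kits — 236 kg, 1760 total.

1760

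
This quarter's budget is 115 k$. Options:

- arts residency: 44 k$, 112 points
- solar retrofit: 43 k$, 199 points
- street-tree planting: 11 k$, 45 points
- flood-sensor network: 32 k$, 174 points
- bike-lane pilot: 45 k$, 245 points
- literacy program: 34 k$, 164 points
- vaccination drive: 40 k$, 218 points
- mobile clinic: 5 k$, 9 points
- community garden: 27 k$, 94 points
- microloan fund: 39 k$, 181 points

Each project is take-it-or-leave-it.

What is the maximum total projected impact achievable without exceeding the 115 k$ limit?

591

Filling by ratio: street-tree planting + bike-lane pilot + vaccination drive + mobile clinic for 517, with 14 k$ left unused.
A better packing is solar retrofit + flood-sensor network + vaccination drive: 115 k$, total 591.
That's the maximum — no swap from here does better than 591.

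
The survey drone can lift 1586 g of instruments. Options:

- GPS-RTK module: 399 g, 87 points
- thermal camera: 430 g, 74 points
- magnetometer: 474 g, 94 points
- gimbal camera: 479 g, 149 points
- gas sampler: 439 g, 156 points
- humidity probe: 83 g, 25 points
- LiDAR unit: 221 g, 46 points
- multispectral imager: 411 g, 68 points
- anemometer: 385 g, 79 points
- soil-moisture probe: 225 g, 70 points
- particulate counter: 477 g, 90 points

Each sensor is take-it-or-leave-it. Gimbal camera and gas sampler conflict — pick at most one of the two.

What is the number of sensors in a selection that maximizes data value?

The maximum data value within 1586 g is 417.
One optimal bundle: GPS-RTK module + gas sampler + humidity probe + anemometer + soil-moisture probe (1531 g).
Any selection reaching 417 contains exactly 5 sensors.

5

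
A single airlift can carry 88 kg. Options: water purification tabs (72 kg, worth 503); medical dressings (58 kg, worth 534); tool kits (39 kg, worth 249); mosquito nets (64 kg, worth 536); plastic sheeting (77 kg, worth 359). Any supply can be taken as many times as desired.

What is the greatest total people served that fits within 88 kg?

The ratio heuristic lands on medical dressings (534) but leaves 30 kg idle.
The 58 kg tied up in medical dressings is better spent on mosquito nets — total rises to 536 (64 kg).
No other feasible combination exceeds 536.

536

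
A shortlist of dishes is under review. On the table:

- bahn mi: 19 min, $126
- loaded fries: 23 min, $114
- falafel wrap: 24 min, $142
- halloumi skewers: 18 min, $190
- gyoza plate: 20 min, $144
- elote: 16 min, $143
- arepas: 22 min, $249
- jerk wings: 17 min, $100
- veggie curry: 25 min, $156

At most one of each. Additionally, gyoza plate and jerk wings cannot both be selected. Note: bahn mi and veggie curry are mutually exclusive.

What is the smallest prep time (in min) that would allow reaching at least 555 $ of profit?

56

Look for the lowest-prep combination reaching 555.
halloumi skewers + elote + arepas: 582 profit at 56 min.
Below 56 min the best achievable stays under 555.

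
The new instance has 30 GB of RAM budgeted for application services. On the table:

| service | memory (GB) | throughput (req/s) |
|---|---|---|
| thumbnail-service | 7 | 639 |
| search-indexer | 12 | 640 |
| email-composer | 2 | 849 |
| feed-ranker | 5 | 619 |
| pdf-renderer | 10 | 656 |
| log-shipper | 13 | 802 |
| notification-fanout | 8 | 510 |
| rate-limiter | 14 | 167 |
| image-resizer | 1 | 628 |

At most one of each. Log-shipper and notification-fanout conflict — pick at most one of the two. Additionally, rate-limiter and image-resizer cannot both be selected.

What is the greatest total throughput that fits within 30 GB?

3537

By throughput per GB: image-resizer 628.00, email-composer 424.50, feed-ranker 123.80 lead.
Greedy by ratio would take thumbnail-service + email-composer + feed-ranker + pdf-renderer + image-resizer: 25 GB used, total 3391.
Dropping pdf-renderer frees 10 GB; slotting in log-shipper (13 GB) lifts the total to 3537 at 28 GB.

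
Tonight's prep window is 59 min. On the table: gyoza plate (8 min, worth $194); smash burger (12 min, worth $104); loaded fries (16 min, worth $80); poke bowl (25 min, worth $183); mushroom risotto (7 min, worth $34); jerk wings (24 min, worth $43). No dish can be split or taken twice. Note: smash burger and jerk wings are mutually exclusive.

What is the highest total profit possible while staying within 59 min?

515

Density check — gyoza plate 24.25, smash burger 8.67, poke bowl 7.32, loaded fries 5.00 are the best per min.
The ratio ordering already packs tightly: gyoza plate + smash burger + poke bowl + mushroom risotto, 52 min, 515.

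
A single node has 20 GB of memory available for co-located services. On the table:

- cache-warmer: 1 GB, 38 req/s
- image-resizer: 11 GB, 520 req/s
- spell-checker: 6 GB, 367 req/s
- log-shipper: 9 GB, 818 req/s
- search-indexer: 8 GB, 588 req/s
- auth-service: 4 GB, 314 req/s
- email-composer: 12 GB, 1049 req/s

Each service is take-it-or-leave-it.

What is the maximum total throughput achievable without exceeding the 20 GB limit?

1637

A density-first pass picks cache-warmer + spell-checker + log-shipper + auth-service — 1537 at 20 GB.
But search-indexer + email-composer fits in 20 GB and reaches 1637.
The closest alternative, cache-warmer + spell-checker + log-shipper + auth-service, reaches only 1537.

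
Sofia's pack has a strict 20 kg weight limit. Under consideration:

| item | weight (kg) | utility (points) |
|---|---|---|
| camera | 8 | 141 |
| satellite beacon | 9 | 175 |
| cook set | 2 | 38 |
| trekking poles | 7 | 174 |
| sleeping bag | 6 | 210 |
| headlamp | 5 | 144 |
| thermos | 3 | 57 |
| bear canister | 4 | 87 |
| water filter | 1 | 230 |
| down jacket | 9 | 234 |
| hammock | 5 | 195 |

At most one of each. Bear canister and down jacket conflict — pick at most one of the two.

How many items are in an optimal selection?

Optimal total is 836.
One optimal bundle: sleeping bag + headlamp + thermos + water filter + hammock (20 kg).
Every optimal selection uses 5 items.

5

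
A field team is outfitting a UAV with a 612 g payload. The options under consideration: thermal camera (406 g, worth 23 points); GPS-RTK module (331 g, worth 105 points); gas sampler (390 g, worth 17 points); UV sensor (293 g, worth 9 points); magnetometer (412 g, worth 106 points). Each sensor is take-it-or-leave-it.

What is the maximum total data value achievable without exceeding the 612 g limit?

Ranking by ratio (data value/g): GPS-RTK module 0.32, magnetometer 0.26, thermal camera 0.06.
Filling by ratio: GPS-RTK module for 105, with 281 g left unused.
The 331 g tied up in GPS-RTK module is better spent on magnetometer — total rises to 106 (412 g).
Nothing else within 612 g beats 106.

106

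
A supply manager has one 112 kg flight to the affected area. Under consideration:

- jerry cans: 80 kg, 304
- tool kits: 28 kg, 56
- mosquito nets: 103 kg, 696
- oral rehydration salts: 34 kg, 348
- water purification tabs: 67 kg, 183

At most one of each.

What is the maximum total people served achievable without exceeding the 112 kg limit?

Filling by ratio: oral rehydration salts + water purification tabs for 531, with 11 kg left unused.
The 101 kg tied up in oral rehydration salts and water purification tabs is better spent on mosquito nets — total rises to 696 (103 kg).
That's the maximum — no swap from here does better than 696.

696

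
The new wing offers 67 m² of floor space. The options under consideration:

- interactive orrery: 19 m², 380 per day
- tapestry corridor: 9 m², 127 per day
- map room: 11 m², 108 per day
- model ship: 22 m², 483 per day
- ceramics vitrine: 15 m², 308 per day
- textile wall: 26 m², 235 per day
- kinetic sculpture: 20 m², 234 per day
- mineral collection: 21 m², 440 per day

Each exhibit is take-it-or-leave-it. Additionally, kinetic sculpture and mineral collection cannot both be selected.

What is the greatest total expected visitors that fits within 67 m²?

1358

Ranking by ratio (expected visitors/m²): model ship 21.95, mineral collection 20.95, ceramics vitrine 20.53, interactive orrery 20.00.
Tapestry corridor + model ship + ceramics vitrine + mineral collection uses 67 of the 67 m² and totals 1358.
Runner-up interactive orrery + model ship + mineral collection tops out at 1303.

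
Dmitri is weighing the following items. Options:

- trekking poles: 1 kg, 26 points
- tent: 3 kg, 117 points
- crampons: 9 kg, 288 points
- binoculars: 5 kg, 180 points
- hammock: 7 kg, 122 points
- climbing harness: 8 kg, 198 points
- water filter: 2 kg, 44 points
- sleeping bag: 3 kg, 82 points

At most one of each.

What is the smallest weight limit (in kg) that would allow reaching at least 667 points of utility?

Look for the lowest-weight combination reaching 667.
tent + crampons + binoculars + sleeping bag reaches 667 using 20 kg.
No combination under 20 kg hits 667.

20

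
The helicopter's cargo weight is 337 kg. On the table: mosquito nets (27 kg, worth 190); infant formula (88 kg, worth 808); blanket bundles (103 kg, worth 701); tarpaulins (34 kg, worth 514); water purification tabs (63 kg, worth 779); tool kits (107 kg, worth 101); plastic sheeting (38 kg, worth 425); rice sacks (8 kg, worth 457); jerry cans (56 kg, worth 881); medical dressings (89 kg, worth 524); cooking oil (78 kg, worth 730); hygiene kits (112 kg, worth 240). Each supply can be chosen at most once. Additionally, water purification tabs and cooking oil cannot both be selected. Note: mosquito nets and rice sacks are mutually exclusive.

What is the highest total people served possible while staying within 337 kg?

3864

Density check — rice sacks 57.12, jerry cans 15.73, tarpaulins 15.12, water purification tabs 12.37 are the best per kg.
Taking infant formula + tarpaulins + water purification tabs + plastic sheeting + rice sacks + jerry cans: 287 kg used, 3864 in people served.
No other feasible combination exceeds 3864.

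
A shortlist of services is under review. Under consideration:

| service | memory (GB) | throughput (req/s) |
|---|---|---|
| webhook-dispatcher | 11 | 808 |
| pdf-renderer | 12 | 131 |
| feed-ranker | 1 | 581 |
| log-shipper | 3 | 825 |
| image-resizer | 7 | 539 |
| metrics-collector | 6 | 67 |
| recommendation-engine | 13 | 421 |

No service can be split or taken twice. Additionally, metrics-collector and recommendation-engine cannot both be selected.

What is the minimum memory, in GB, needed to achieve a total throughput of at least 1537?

Look for the lowest-memory combination reaching 1537.
feed-ranker + log-shipper + image-resizer reaches 1945 using 11 GB.
Below 11 GB the best achievable stays under 1537.

11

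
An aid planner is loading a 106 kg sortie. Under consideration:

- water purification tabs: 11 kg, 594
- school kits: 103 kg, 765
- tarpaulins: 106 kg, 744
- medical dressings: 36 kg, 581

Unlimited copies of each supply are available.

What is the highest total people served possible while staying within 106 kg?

Density check — water purification tabs 54.00, medical dressings 16.14, school kits 7.43, tarpaulins 7.02 are the best per kg.
Taking 9×water purification tabs: 99 kg used, 5346 in people served.
The spare 7 kg is too small for any remaining supply, and no exchange beats 5346.

5346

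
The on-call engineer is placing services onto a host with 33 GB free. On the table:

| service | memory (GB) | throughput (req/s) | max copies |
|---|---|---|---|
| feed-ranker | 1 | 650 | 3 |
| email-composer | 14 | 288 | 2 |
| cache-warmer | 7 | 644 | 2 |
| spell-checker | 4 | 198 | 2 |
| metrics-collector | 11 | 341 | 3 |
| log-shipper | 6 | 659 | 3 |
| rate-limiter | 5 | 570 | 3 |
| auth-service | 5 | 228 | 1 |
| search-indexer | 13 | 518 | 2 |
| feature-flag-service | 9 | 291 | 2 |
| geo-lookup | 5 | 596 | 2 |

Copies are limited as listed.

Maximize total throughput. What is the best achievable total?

5167

A density-first pass picks 3×feed-ranker + spell-checker + 3×rate-limiter + 2×geo-lookup — 5050 at 32 GB.
Reworking the packing: 3×feed-ranker + cache-warmer + 3×log-shipper + geo-lookup uses 33 GB and improves the total to 5167.
Every other selection either busts 33 GB or exceeds an availability limit or fails to beat 5167.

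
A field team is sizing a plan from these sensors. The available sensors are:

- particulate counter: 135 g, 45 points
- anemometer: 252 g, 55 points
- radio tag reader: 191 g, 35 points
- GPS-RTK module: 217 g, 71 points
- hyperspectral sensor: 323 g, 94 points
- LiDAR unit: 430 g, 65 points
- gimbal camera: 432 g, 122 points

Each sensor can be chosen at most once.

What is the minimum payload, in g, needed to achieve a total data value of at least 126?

458

Need the lightest bundle worth ≥ 126.
particulate counter + hyperspectral sensor reaches 139 using 458 g.
Any bundle with less than 458 g falls short of 126.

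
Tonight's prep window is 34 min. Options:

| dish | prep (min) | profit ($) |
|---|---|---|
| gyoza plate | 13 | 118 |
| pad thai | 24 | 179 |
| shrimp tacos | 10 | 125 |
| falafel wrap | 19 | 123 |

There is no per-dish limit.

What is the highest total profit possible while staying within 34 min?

375

3×shrimp tacos uses 30 of the 34 min and totals 375.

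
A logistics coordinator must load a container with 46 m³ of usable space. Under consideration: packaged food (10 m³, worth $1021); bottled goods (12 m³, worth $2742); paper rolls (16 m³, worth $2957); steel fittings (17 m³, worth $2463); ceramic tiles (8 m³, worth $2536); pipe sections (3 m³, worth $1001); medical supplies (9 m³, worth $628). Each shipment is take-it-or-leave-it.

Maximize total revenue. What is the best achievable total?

Greedy by ratio would take bottled goods + paper rolls + ceramic tiles + pipe sections: 39 m³ used, total 9236.
The 3 m³ tied up in pipe sections is better spent on packaged food — total rises to 9256 (46 m³).

9256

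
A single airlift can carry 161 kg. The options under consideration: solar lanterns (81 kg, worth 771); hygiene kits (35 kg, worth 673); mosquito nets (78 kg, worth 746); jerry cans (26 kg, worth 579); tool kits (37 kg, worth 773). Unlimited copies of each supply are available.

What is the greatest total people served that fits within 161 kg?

Taking 6×jerry cans: 156 kg used, 3474 in people served.

3474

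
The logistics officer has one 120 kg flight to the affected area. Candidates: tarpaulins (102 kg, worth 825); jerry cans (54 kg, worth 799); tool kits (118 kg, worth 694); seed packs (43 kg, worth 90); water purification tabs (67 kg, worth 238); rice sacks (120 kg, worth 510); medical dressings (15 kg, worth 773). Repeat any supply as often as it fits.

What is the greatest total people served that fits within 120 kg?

6184

Ranking by ratio (people served/kg): medical dressings 51.53, jerry cans 14.80, tarpaulins 8.09, tool kits 5.88.
Taking 8×medical dressings: 120 kg used, 6184 in people served.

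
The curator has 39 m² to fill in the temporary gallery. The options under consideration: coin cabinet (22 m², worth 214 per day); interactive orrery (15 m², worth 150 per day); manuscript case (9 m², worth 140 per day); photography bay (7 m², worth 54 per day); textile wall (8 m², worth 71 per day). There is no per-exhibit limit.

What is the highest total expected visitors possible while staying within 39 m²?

560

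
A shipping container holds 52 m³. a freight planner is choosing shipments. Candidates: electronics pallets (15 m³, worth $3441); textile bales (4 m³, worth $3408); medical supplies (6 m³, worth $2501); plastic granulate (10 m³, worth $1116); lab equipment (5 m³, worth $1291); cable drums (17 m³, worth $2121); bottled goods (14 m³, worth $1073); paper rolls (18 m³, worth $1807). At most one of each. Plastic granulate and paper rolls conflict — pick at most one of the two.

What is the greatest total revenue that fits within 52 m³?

12762

Taking electronics pallets + textile bales + medical supplies + lab equipment + cable drums: 47 m³ used, 12762 in revenue.
The closest alternative, electronics pallets + textile bales + medical supplies + plastic granulate + cable drums, reaches only 12587.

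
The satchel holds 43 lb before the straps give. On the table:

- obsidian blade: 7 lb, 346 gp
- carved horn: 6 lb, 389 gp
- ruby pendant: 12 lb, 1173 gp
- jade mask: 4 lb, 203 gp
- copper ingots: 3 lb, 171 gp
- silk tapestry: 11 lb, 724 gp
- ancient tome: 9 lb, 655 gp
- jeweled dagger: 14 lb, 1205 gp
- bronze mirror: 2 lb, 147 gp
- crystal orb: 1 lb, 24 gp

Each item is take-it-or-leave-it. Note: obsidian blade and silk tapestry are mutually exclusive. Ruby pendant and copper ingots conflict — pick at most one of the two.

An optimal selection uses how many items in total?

Optimal total is 3569.
carved horn + ruby pendant + ancient tome + jeweled dagger + bronze mirror hits 3569 at 43 lb.
Every optimal selection uses 5 items.

5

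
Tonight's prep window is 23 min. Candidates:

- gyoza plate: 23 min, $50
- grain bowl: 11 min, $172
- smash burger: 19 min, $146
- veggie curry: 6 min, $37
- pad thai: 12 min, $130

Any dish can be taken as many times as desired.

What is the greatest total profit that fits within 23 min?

By profit per min: grain bowl 15.64, pad thai 10.83, smash burger 7.68, veggie curry 6.17 lead.
The ratio ordering already packs tightly: 2×grain bowl, 22 min, 344.
That's the maximum — no swap from here does better than 344.

344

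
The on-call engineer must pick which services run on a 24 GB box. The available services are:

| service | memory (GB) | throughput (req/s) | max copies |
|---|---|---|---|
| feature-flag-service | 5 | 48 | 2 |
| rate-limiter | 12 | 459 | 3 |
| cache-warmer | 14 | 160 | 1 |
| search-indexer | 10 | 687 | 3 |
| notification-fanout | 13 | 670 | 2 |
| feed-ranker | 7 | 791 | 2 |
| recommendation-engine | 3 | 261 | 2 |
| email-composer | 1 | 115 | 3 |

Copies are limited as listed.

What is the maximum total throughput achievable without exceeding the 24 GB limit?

2449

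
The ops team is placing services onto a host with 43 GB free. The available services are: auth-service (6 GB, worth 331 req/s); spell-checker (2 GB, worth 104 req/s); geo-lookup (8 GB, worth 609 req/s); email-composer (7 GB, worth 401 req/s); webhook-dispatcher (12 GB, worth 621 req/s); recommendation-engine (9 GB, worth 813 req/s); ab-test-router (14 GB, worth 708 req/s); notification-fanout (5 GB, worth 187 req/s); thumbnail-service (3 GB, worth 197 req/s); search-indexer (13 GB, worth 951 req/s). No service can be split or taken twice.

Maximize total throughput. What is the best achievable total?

Density check — recommendation-engine 90.33, geo-lookup 76.12, search-indexer 73.15 are the best per GB.
A density-first pass picks spell-checker + geo-lookup + email-composer + recommendation-engine + thumbnail-service + search-indexer — 3075 at 42 GB.
Dropping spell-checker and thumbnail-service frees 5 GB; slotting in auth-service (6 GB) lifts the total to 3105 at 43 GB.
Runner-up spell-checker + geo-lookup + email-composer + recommendation-engine + thumbnail-service + search-indexer tops out at 3075.

3105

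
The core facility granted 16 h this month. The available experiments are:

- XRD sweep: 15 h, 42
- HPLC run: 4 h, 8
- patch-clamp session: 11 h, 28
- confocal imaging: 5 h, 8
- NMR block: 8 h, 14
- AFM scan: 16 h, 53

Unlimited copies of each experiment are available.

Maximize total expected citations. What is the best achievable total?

53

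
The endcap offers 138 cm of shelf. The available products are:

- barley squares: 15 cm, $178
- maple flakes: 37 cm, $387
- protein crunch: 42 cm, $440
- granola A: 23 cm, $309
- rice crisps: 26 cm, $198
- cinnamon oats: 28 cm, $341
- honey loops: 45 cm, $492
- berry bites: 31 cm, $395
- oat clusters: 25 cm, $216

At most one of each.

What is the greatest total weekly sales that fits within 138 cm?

Taking barley squares + maple flakes + granola A + cinnamon oats + berry bites: 134 cm used, 1610 in weekly sales.

1610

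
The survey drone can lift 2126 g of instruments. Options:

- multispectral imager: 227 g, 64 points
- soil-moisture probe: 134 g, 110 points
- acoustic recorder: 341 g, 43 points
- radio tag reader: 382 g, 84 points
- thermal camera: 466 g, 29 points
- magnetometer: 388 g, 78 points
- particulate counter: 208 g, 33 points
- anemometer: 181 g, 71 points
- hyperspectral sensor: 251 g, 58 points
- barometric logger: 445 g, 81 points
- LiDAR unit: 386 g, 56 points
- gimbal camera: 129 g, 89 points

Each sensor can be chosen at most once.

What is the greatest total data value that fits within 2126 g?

610

Taking the top-ratio sensors first gives multispectral imager + soil-moisture probe + radio tag reader + magnetometer + particulate counter + anemometer + hyperspectral sensor + gimbal camera for 587 (1900 g).
Replace hyperspectral sensor with barometric logger: the trade gains 23 net, giving 610 at 2094 g.
That's the maximum — no swap from here does better than 610.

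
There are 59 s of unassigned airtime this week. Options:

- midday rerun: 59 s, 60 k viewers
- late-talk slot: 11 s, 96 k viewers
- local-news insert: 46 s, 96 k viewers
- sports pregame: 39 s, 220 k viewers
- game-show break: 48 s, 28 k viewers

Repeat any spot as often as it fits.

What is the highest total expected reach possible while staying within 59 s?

480

Density check — late-talk slot 8.73, sports pregame 5.64, local-news insert 2.09, midday rerun 1.02 are the best per s.
The ratio ordering already packs tightly: 5×late-talk slot, 55 s, 480.
Nothing else within 59 s beats 480.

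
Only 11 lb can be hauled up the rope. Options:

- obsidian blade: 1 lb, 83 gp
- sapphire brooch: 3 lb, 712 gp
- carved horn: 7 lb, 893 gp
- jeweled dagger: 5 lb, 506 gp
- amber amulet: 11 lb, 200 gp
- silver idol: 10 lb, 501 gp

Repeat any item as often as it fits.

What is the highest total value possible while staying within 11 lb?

2302

Best packing: 2×obsidian blade + 3×sapphire brooch — 11 lb, 2302 total.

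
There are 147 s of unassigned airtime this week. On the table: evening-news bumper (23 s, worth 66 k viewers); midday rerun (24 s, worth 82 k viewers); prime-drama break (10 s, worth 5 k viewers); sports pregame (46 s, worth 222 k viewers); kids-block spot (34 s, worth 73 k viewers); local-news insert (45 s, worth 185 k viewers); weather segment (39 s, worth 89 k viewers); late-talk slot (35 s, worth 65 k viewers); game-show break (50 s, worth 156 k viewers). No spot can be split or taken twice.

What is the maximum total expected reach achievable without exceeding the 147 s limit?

Filling by ratio: evening-news bumper + midday rerun + sports pregame + local-news insert for 555, with 9 s left unused.
Dropping evening-news bumper and midday rerun frees 47 s; slotting in game-show break (50 s) lifts the total to 563 at 141 s.
That's the maximum — no swap from here does better than 563.

563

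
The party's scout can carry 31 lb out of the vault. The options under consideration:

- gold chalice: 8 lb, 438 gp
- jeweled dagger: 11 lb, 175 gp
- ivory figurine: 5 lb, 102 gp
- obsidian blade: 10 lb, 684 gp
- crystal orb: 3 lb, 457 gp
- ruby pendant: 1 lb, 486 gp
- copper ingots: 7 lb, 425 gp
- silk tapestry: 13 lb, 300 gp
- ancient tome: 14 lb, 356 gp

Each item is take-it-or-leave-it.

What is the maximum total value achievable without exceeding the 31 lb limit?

2490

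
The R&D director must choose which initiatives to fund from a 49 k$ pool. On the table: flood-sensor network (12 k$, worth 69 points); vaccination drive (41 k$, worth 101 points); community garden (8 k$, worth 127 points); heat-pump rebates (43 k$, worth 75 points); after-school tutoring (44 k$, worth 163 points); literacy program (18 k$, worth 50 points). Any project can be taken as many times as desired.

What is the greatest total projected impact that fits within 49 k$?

Taking 6×community garden: 48 k$ used, 762 in projected impact.
Every other selection either busts 49 k$ or fails to beat 762.

762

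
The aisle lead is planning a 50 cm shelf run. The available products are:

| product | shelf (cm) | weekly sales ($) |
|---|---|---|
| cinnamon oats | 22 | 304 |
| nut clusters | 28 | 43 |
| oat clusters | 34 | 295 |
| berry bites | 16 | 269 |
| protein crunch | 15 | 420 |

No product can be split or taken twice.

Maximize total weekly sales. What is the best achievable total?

Density check — protein crunch 28.00, berry bites 16.81, cinnamon oats 13.82, oat clusters 8.68 are the best per cm.
The ratio heuristic lands on berry bites + protein crunch (689) but leaves 19 cm idle.
Replace berry bites with cinnamon oats: the trade gains 35 net, giving 724 at 37 cm.
No other feasible combination exceeds 724.

724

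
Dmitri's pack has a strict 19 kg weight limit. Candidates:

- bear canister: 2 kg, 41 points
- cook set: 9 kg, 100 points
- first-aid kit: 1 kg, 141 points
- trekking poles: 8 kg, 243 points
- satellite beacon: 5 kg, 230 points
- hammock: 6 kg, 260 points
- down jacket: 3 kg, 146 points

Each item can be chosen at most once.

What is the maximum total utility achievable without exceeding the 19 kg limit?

818

Density check — first-aid kit 141.00, down jacket 48.67, satellite beacon 46.00 are the best per kg.
The ratio ordering already packs tightly: bear canister + first-aid kit + satellite beacon + hammock + down jacket, 17 kg, 818.
Nothing else within 19 kg beats 818.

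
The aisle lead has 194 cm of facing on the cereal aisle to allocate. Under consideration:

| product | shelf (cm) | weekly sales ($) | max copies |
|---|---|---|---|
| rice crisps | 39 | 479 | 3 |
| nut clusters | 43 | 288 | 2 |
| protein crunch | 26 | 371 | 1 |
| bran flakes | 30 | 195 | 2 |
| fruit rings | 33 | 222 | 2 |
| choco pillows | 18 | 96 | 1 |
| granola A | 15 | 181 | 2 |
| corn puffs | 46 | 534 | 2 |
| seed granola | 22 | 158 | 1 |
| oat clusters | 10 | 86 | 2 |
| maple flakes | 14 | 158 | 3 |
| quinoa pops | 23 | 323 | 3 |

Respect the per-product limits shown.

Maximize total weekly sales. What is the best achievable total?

2511

Density check — protein crunch 14.27, quinoa pops 14.04, rice crisps 12.28 are the best per cm.
The ratio heuristic lands on 2×rice crisps + protein crunch + granola A + 3×quinoa pops (2479) but leaves 6 cm idle.
Replace rice crisps and granola A with corn puffs + maple flakes: the trade gains 32 net, giving 2511 at 194 cm.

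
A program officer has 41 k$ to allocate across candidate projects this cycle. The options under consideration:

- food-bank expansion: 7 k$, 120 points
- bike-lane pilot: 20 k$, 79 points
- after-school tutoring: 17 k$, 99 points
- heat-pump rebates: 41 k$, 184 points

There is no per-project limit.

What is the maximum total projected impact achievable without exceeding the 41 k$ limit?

600

Ranking by ratio (projected impact/k$): food-bank expansion 17.14, after-school tutoring 5.82, heat-pump rebates 4.49.
5×food-bank expansion uses 35 of the 41 k$ and totals 600.
The spare 6 k$ is too small for any remaining project, and no exchange beats 600.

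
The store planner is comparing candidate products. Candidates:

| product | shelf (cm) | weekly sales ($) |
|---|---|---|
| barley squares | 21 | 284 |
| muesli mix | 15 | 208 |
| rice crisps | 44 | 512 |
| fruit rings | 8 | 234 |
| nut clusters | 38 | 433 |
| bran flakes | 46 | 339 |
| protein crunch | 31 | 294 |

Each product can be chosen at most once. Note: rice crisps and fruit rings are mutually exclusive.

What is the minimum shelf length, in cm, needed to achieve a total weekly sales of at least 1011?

Look for the lowest-shelf combination reaching 1011.
barley squares + muesli mix + fruit rings + protein crunch reaches 1020 using 75 cm.
No combination under 75 cm hits 1011.

75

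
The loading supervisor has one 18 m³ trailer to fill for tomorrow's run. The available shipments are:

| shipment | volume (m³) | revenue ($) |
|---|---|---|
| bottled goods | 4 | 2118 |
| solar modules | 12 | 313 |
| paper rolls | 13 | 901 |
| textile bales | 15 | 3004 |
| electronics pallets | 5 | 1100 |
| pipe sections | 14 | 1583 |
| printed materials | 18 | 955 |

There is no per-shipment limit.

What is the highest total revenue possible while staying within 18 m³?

The ratio ordering already packs tightly: 4×bottled goods, 16 m³, 8472.

8472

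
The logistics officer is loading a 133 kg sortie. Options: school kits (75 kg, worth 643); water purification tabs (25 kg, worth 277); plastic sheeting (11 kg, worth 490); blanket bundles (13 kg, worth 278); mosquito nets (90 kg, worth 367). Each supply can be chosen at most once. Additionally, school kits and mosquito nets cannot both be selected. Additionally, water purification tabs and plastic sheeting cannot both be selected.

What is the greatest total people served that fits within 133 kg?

1411

Taking school kits + plastic sheeting + blanket bundles: 99 kg used, 1411 in people served.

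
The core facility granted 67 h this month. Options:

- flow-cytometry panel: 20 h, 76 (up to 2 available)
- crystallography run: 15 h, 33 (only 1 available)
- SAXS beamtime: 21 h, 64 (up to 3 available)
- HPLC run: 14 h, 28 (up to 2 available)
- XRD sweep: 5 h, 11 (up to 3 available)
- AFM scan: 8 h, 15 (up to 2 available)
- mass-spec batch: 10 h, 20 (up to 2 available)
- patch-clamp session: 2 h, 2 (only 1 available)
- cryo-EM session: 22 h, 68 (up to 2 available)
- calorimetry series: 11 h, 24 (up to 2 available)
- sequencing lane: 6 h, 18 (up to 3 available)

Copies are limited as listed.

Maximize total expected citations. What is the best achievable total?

234

Ranking by ratio (expected citations/h): flow-cytometry panel 3.80, cryo-EM session 3.09, SAXS beamtime 3.05.
Greedy by ratio would take 2×flow-cytometry panel + XRD sweep + cryo-EM session: 67 h used, total 231.
Dropping XRD sweep and cryo-EM session frees 27 h; slotting in SAXS beamtime + sequencing lane (27 h) lifts the total to 234 at 67 h.
No other feasible combination exceeds 234.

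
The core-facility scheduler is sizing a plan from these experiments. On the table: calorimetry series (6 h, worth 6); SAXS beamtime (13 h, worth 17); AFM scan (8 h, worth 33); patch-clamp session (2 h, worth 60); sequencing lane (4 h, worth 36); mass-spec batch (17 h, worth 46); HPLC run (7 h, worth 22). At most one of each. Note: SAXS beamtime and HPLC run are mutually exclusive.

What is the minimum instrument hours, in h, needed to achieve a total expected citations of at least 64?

6

Need the lightest bundle worth ≥ 64.
patch-clamp session + sequencing lane: 96 expected citations at 6 h.
Below 6 h the best achievable stays under 64.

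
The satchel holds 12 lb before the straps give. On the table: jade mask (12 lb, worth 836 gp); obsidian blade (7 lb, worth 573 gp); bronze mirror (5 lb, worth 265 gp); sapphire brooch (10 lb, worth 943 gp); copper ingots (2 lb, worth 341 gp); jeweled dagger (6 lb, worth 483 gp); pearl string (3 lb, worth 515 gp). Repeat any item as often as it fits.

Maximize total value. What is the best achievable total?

2060

The ratio ordering already packs tightly: 4×pearl string, 12 lb, 2060.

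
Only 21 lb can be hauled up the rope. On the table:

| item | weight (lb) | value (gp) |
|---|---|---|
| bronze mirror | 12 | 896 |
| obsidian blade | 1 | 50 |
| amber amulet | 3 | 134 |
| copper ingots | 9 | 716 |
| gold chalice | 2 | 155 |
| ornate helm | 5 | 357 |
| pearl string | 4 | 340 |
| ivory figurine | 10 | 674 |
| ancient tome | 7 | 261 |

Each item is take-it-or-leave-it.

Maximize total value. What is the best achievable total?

1618

Density check — pearl string 85.00, copper ingots 79.56, gold chalice 77.50, bronze mirror 74.67 are the best per lb.
Taking obsidian blade + copper ingots + gold chalice + ornate helm + pearl string: 21 lb used, 1618 in value.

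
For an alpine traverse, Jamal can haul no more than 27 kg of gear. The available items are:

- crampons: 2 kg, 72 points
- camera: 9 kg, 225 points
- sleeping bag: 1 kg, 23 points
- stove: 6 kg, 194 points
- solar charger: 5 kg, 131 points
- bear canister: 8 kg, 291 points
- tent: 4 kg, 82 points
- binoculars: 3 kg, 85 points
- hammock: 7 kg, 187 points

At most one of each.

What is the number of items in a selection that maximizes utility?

6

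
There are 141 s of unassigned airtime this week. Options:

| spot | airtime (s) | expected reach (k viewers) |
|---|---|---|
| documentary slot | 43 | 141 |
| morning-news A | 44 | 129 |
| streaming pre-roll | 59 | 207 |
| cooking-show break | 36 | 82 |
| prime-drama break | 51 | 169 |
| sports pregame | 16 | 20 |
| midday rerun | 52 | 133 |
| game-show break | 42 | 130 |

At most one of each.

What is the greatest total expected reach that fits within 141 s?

The ratio heuristic lands on streaming pre-roll + prime-drama break + sports pregame (396) but leaves 15 s idle.
Dropping streaming pre-roll and sports pregame frees 75 s; slotting in documentary slot + game-show break (85 s) lifts the total to 440 at 136 s.
The closest alternative, documentary slot + morning-news A + prime-drama break, reaches only 439.

440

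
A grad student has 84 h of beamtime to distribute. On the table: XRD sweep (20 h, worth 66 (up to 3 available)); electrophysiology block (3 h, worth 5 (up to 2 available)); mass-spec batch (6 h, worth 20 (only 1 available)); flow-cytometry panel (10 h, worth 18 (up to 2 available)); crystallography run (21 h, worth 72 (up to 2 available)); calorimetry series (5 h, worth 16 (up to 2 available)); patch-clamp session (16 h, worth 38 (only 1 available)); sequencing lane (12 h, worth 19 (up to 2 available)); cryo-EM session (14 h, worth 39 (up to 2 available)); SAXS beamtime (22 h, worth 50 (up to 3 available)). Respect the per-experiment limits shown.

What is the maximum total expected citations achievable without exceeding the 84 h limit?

276

A density-first pass picks XRD sweep + 2×electrophysiology block + mass-spec batch + 2×crystallography run + 2×calorimetry series — 272 at 84 h.
Dropping 2×electrophysiology block and mass-spec batch and 2×calorimetry series frees 22 h; slotting in XRD sweep (20 h) lifts the total to 276 at 82 h.
No other feasible combination exceeds 276.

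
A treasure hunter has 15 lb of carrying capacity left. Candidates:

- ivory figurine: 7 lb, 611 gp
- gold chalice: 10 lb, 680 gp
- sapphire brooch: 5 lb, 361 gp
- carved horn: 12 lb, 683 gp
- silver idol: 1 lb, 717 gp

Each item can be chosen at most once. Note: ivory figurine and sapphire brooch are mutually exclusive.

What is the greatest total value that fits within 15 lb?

1400

Taking carved horn + silver idol: 13 lb used, 1400 in value.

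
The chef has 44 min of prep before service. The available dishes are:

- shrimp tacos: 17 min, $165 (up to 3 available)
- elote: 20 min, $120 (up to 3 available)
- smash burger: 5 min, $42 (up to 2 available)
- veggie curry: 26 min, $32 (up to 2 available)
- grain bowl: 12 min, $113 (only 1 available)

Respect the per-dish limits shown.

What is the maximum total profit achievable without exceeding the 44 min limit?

414

2×shrimp tacos + 2×smash burger uses 44 of the 44 min and totals 414.
Nothing else within 44 min beats 414.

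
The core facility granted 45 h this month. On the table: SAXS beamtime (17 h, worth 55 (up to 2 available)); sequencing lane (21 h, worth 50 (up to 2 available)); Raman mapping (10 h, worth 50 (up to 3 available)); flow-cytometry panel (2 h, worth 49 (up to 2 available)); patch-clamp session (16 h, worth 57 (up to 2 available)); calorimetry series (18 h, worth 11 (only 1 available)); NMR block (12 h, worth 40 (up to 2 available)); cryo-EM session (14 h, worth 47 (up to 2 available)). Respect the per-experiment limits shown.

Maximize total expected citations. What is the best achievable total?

By expected citations per h: flow-cytometry panel 24.50, Raman mapping 5.00, patch-clamp session 3.56 lead.
Taking the top-ratio experiments first gives 3×Raman mapping + 2×flow-cytometry panel for 248 (34 h).
Replace Raman mapping with patch-clamp session: the trade gains 7 net, giving 255 at 40 h.
No other feasible combination exceeds 255.

255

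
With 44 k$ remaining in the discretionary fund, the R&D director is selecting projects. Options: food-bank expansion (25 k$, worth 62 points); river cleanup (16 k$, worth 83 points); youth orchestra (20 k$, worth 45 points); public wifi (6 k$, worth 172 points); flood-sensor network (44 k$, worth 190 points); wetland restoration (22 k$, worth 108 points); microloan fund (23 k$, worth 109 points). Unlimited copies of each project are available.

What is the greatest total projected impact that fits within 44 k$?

1204

Taking 7×public wifi: 42 k$ used, 1204 in projected impact.
That's the maximum — no swap from here does better than 1204.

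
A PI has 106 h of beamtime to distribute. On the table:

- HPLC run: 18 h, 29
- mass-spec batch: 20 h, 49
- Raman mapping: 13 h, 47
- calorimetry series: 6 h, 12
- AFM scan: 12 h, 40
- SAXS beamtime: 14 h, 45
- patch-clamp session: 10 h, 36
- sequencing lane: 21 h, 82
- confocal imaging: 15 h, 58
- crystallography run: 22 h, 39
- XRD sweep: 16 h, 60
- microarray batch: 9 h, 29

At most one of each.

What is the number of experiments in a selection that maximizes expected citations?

The maximum expected citations within 106 h is 373.
For example Raman mapping + calorimetry series + AFM scan + SAXS beamtime + sequencing lane + confocal imaging + XRD sweep + microarray batch achieves it, using 106 h.
Any selection reaching 373 contains exactly 8 experiments.

8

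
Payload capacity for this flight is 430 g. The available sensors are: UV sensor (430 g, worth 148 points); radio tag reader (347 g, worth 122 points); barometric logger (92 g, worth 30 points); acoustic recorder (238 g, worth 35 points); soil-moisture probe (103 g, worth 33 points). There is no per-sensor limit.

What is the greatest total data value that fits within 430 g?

148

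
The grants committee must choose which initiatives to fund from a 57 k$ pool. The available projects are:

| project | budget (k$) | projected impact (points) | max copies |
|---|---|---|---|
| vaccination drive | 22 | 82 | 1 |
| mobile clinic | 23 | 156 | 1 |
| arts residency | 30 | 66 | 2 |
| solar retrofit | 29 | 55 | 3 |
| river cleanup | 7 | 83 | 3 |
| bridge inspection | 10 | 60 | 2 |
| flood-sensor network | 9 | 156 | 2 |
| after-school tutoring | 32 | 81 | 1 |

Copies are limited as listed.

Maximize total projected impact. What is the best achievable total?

The ratio heuristic lands on 3×river cleanup + bridge inspection + 2×flood-sensor network (621) but leaves 8 k$ idle.
Replace river cleanup and bridge inspection with mobile clinic: the trade gains 13 net, giving 634 at 55 k$.

634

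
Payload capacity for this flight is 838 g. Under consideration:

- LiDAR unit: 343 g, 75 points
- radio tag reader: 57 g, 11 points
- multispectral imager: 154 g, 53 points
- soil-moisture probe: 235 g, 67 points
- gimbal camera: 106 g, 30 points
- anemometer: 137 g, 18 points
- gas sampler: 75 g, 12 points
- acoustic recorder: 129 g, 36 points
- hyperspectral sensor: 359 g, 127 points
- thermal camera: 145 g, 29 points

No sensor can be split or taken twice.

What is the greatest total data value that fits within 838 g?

260

By data value per g: hyperspectral sensor 0.35, multispectral imager 0.34, soil-moisture probe 0.29, gimbal camera 0.28 lead.
Filling by ratio: radio tag reader + multispectral imager + soil-moisture probe + hyperspectral sensor for 258, with 33 g left unused.
Dropping radio tag reader and multispectral imager frees 211 g; slotting in gimbal camera + acoustic recorder (235 g) lifts the total to 260 at 829 g.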